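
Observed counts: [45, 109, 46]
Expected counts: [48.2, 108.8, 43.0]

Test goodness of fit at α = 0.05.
Chi-square goodness of fit test:
H₀: observed counts match expected distribution
H₁: observed counts differ from expected distribution
df = k - 1 = 2
χ² = Σ(O - E)²/E
   = (45 - 48.2)²/48.2 + (109 - 108.8)²/108.8 + (46 - 43.0)²/43.0
   = 0.212 + 0.000 + 0.209
   = 0.42
p-value = 0.8097

Since p-value > α = 0.05, we fail to reject H₀.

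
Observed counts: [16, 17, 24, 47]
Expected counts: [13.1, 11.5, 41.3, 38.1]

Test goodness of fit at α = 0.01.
Chi-square goodness of fit test:
H₀: observed counts match expected distribution
H₁: observed counts differ from expected distribution
df = k - 1 = 3
χ² = Σ(O - E)²/E
   = (16 - 13.1)²/13.1 + (17 - 11.5)²/11.5 + (24 - 41.3)²/41.3 + (47 - 38.1)²/38.1
   = 0.642 + 2.630 + 7.247 + 2.079
   = 12.60
p-value = 0.0056

Since p-value < α = 0.01, we reject H₀.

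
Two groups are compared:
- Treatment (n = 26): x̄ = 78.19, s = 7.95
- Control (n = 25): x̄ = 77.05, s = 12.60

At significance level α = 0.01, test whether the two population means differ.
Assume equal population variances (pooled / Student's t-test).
Student's two-sample t-test (equal variances):
H₀: μ₁ = μ₂
H₁: μ₁ ≠ μ₂
df = n₁ + n₂ - 2 = 49
Pooled variance s_p² = [(n₁-1)s₁² + (n₂-1)s₂²] / (n₁ + n₂ - 2) = [(25)(7.95²) + (24)(12.60²)] / 49 = 110.0062
SE = √(s_p²(1/n₁ + 1/n₂)) = √(110.0062 × (1/26 + 1/25)) = 2.9379
t = (x̄₁ - x̄₂) / SE = (78.19 - 77.05) / 2.9379 = 1.14 / 2.9379 = 0.388
p-value = 0.6997

Since p-value > α = 0.01, we fail to reject H₀.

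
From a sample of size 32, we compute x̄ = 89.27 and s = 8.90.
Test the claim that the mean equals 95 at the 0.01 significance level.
One-sample t-test:
H₀: μ = 95
H₁: μ ≠ 95
df = n - 1 = 31
t = (x̄ - μ₀) / (s/√n) = (89.27 - 95) / (8.90/√32) = -3.642
p-value = 0.0010

Since p-value < α = 0.01, we reject H₀.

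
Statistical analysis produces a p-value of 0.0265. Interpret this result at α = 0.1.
Since p = 0.0265 < α = 0.1, reject H₀.
There is sufficient evidence to reject the null hypothesis; the result is statistically significant at the 0.1 level.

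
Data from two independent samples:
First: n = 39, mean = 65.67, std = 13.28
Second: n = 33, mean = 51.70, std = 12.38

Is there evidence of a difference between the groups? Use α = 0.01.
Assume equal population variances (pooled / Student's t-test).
Student's two-sample t-test (equal variances):
H₀: μ₁ = μ₂
H₁: μ₁ ≠ μ₂
df = n₁ + n₂ - 2 = 70
Pooled variance s_p² = [(n₁-1)s₁² + (n₂-1)s₂²] / (n₁ + n₂ - 2) = [(38)(13.28²) + (32)(12.38²)] / 70 = 165.8011
SE = √(s_p²(1/n₁ + 1/n₂)) = √(165.8011 × (1/39 + 1/33)) = 3.0456
t = (x̄₁ - x̄₂) / SE = (65.67 - 51.70) / 3.0456 = 13.97 / 3.0456 = 4.587
p-value < 0.0001

Since p-value < α = 0.01, we reject H₀.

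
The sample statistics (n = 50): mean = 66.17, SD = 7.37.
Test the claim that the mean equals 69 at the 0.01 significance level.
One-sample t-test:
H₀: μ = 69
H₁: μ ≠ 69
df = n - 1 = 49
t = (x̄ - μ₀) / (s/√n) = (66.17 - 69) / (7.37/√50) = -2.715
p-value = 0.0091

Since p-value < α = 0.01, we reject H₀.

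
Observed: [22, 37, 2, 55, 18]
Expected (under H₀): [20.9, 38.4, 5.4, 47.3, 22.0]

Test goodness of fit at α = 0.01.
Chi-square goodness of fit test:
H₀: observed counts match expected distribution
H₁: observed counts differ from expected distribution
df = k - 1 = 4
χ² = Σ(O - E)²/E
   = (22 - 20.9)²/20.9 + (37 - 38.4)²/38.4 + (2 - 5.4)²/5.4 + (55 - 47.3)²/47.3 + (18 - 22.0)²/22.0
   = 0.058 + 0.051 + 2.141 + 1.253 + 0.727
   = 4.23
p-value = 0.3757

Since p-value > α = 0.01, we fail to reject H₀.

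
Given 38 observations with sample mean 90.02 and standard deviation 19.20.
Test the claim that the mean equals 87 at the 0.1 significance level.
One-sample t-test:
H₀: μ = 87
H₁: μ ≠ 87
df = n - 1 = 37
t = (x̄ - μ₀) / (s/√n) = (90.02 - 87) / (19.20/√38) = 0.970
p-value = 0.3385

Since p-value > α = 0.1, we fail to reject H₀.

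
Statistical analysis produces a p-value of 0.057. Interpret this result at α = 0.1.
Since p = 0.057 < α = 0.1, reject H₀.
There is sufficient evidence to reject the null hypothesis; the result is statistically significant at the 0.1 level.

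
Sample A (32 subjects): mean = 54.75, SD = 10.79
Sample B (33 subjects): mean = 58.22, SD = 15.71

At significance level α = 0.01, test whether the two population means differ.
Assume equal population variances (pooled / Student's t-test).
Student's two-sample t-test (equal variances):
H₀: μ₁ = μ₂
H₁: μ₁ ≠ μ₂
df = n₁ + n₂ - 2 = 63
Pooled variance s_p² = [(n₁-1)s₁² + (n₂-1)s₂²] / (n₁ + n₂ - 2) = [(31)(10.79²) + (32)(15.71²)] / 63 = 182.6489
SE = √(s_p²(1/n₁ + 1/n₂)) = √(182.6489 × (1/32 + 1/33)) = 3.3530
t = (x̄₁ - x̄₂) / SE = (54.75 - 58.22) / 3.3530 = -3.47 / 3.3530 = -1.035
p-value = 0.3047

Since p-value > α = 0.01, we fail to reject H₀.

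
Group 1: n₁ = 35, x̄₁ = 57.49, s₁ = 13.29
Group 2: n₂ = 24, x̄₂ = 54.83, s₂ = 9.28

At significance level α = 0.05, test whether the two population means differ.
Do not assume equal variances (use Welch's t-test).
Welch's two-sample t-test:
H₀: μ₁ = μ₂
H₁: μ₁ ≠ μ₂
s₁²/n₁ = 13.29²/35 = 5.0464,  s₂²/n₂ = 9.28²/24 = 3.5883
SE = √(s₁²/n₁ + s₂²/n₂) = √(5.0464 + 3.5883) = 2.9385
df (Welch-Satterthwaite) = (s₁²/n₁ + s₂²/n₂)² / [(s₁²/n₁)²/(n₁-1) + (s₂²/n₂)²/(n₂-1)] ≈ 56.97
t = (x̄₁ - x̄₂) / SE = (57.49 - 54.83) / 2.9385 = 2.66 / 2.9385 = 0.905
p-value = 0.3692

Since p-value > α = 0.05, we fail to reject H₀.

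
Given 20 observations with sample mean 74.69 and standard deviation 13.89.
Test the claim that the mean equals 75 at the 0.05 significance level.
One-sample t-test:
H₀: μ = 75
H₁: μ ≠ 75
df = n - 1 = 19
t = (x̄ - μ₀) / (s/√n) = (74.69 - 75) / (13.89/√20) = -0.100
p-value = 0.9215

Since p-value > α = 0.05, we fail to reject H₀.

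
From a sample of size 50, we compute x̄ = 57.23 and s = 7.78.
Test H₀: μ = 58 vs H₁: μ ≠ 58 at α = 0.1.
One-sample t-test:
H₀: μ = 58
H₁: μ ≠ 58
df = n - 1 = 49
t = (x̄ - μ₀) / (s/√n) = (57.23 - 58) / (7.78/√50) = -0.700
p-value = 0.4873

Since p-value > α = 0.1, we fail to reject H₀.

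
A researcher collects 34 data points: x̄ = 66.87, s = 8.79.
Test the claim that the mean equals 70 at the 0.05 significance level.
One-sample t-test:
H₀: μ = 70
H₁: μ ≠ 70
df = n - 1 = 33
t = (x̄ - μ₀) / (s/√n) = (66.87 - 70) / (8.79/√34) = -2.076
p-value = 0.0457

Since p-value < α = 0.05, we reject H₀.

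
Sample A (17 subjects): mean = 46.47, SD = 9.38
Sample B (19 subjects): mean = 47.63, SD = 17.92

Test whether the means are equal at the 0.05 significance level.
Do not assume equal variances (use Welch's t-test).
Welch's two-sample t-test:
H₀: μ₁ = μ₂
H₁: μ₁ ≠ μ₂
s₁²/n₁ = 9.38²/17 = 5.1756,  s₂²/n₂ = 17.92²/19 = 16.9014
SE = √(s₁²/n₁ + s₂²/n₂) = √(5.1756 + 16.9014) = 4.6986
df (Welch-Satterthwaite) = (s₁²/n₁ + s₂²/n₂)² / [(s₁²/n₁)²/(n₁-1) + (s₂²/n₂)²/(n₂-1)] ≈ 27.78
t = (x̄₁ - x̄₂) / SE = (46.47 - 47.63) / 4.6986 = -1.16 / 4.6986 = -0.247
p-value = 0.8068

Since p-value > α = 0.05, we fail to reject H₀.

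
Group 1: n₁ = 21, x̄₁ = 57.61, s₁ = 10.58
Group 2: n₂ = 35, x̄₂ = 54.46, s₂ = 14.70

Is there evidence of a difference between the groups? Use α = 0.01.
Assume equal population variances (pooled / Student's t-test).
Student's two-sample t-test (equal variances):
H₀: μ₁ = μ₂
H₁: μ₁ ≠ μ₂
df = n₁ + n₂ - 2 = 54
Pooled variance s_p² = [(n₁-1)s₁² + (n₂-1)s₂²] / (n₁ + n₂ - 2) = [(20)(10.58²) + (34)(14.70²)] / 54 = 177.5146
SE = √(s_p²(1/n₁ + 1/n₂)) = √(177.5146 × (1/21 + 1/35)) = 3.6776
t = (x̄₁ - x̄₂) / SE = (57.61 - 54.46) / 3.6776 = 3.15 / 3.6776 = 0.857
p-value = 0.3955

Since p-value > α = 0.01, we fail to reject H₀.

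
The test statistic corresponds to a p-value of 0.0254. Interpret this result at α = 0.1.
Since p = 0.0254 < α = 0.1, reject H₀.
There is sufficient evidence to reject the null hypothesis; the result is statistically significant at the 0.1 level.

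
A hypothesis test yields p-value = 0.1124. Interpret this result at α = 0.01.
Since p = 0.1124 > α = 0.01, fail to reject H₀.
There is insufficient evidence to reject the null hypothesis; the result is not statistically significant at the 0.01 level.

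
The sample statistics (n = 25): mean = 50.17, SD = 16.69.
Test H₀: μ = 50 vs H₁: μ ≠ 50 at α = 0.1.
One-sample t-test:
H₀: μ = 50
H₁: μ ≠ 50
df = n - 1 = 24
t = (x̄ - μ₀) / (s/√n) = (50.17 - 50) / (16.69/√25) = 0.051
p-value = 0.9598

Since p-value > α = 0.1, we fail to reject H₀.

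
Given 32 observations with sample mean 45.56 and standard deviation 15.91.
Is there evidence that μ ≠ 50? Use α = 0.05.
One-sample t-test:
H₀: μ = 50
H₁: μ ≠ 50
df = n - 1 = 31
t = (x̄ - μ₀) / (s/√n) = (45.56 - 50) / (15.91/√32) = -1.579
p-value = 0.1246

Since p-value > α = 0.05, we fail to reject H₀.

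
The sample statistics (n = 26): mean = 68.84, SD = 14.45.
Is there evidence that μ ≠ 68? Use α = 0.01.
One-sample t-test:
H₀: μ = 68
H₁: μ ≠ 68
df = n - 1 = 25
t = (x̄ - μ₀) / (s/√n) = (68.84 - 68) / (14.45/√26) = 0.296
p-value = 0.7694

Since p-value > α = 0.01, we fail to reject H₀.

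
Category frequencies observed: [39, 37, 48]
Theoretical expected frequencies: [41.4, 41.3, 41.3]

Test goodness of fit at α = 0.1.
Chi-square goodness of fit test:
H₀: observed counts match expected distribution
H₁: observed counts differ from expected distribution
df = k - 1 = 2
χ² = Σ(O - E)²/E
   = (39 - 41.4)²/41.4 + (37 - 41.3)²/41.3 + (48 - 41.3)²/41.3
   = 0.139 + 0.448 + 1.087
   = 1.67
p-value = 0.4331

Since p-value > α = 0.1, we fail to reject H₀.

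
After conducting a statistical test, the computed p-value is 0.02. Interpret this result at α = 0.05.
Since p = 0.02 < α = 0.05, reject H₀.
There is sufficient evidence to reject the null hypothesis; the result is statistically significant at the 0.05 level.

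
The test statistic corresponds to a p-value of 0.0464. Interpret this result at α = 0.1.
Since p = 0.0464 < α = 0.1, reject H₀.
There is sufficient evidence to reject the null hypothesis; the result is statistically significant at the 0.1 level.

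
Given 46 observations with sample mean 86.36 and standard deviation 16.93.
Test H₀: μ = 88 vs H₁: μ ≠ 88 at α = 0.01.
One-sample t-test:
H₀: μ = 88
H₁: μ ≠ 88
df = n - 1 = 45
t = (x̄ - μ₀) / (s/√n) = (86.36 - 88) / (16.93/√46) = -0.657
p-value = 0.5145

Since p-value > α = 0.01, we fail to reject H₀.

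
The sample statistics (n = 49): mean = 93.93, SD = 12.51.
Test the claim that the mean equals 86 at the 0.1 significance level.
One-sample t-test:
H₀: μ = 86
H₁: μ ≠ 86
df = n - 1 = 48
t = (x̄ - μ₀) / (s/√n) = (93.93 - 86) / (12.51/√49) = 4.437
p-value = 0.0001

Since p-value < α = 0.1, we reject H₀.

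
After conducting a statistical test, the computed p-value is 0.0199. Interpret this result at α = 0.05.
Since p = 0.0199 < α = 0.05, reject H₀.
There is sufficient evidence to reject the null hypothesis; the result is statistically significant at the 0.05 level.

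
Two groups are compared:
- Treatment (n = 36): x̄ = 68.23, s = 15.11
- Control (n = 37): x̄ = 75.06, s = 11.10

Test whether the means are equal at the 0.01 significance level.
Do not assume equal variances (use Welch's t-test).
Welch's two-sample t-test:
H₀: μ₁ = μ₂
H₁: μ₁ ≠ μ₂
s₁²/n₁ = 15.11²/36 = 6.3420,  s₂²/n₂ = 11.10²/37 = 3.3300
SE = √(s₁²/n₁ + s₂²/n₂) = √(6.3420 + 3.3300) = 3.1100
df (Welch-Satterthwaite) = (s₁²/n₁ + s₂²/n₂)² / [(s₁²/n₁)²/(n₁-1) + (s₂²/n₂)²/(n₂-1)] ≈ 64.20
t = (x̄₁ - x̄₂) / SE = (68.23 - 75.06) / 3.1100 = -6.83 / 3.1100 = -2.196
p-value = 0.0317

Since p-value > α = 0.01, we fail to reject H₀.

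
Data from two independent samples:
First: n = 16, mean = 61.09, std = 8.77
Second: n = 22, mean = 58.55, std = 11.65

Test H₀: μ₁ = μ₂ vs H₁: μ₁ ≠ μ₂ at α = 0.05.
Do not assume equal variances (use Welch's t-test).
Welch's two-sample t-test:
H₀: μ₁ = μ₂
H₁: μ₁ ≠ μ₂
s₁²/n₁ = 8.77²/16 = 4.8071,  s₂²/n₂ = 11.65²/22 = 6.1692
SE = √(s₁²/n₁ + s₂²/n₂) = √(4.8071 + 6.1692) = 3.3130
df (Welch-Satterthwaite) = (s₁²/n₁ + s₂²/n₂)² / [(s₁²/n₁)²/(n₁-1) + (s₂²/n₂)²/(n₂-1)] ≈ 35.93
t = (x̄₁ - x̄₂) / SE = (61.09 - 58.55) / 3.3130 = 2.54 / 3.3130 = 0.767
p-value = 0.4483

Since p-value > α = 0.05, we fail to reject H₀.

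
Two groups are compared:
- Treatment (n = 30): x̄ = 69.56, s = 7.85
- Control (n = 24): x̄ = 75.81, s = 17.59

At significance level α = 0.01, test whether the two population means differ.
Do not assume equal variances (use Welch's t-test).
Welch's two-sample t-test:
H₀: μ₁ = μ₂
H₁: μ₁ ≠ μ₂
s₁²/n₁ = 7.85²/30 = 2.0541,  s₂²/n₂ = 17.59²/24 = 12.8920
SE = √(s₁²/n₁ + s₂²/n₂) = √(2.0541 + 12.8920) = 3.8660
df (Welch-Satterthwaite) = (s₁²/n₁ + s₂²/n₂)² / [(s₁²/n₁)²/(n₁-1) + (s₂²/n₂)²/(n₂-1)] ≈ 30.30
t = (x̄₁ - x̄₂) / SE = (69.56 - 75.81) / 3.8660 = -6.25 / 3.8660 = -1.617
p-value = 0.1163

Since p-value > α = 0.01, we fail to reject H₀.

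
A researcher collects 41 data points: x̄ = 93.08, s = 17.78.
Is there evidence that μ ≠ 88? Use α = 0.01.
One-sample t-test:
H₀: μ = 88
H₁: μ ≠ 88
df = n - 1 = 40
t = (x̄ - μ₀) / (s/√n) = (93.08 - 88) / (17.78/√41) = 1.829
p-value = 0.0748

Since p-value > α = 0.01, we fail to reject H₀.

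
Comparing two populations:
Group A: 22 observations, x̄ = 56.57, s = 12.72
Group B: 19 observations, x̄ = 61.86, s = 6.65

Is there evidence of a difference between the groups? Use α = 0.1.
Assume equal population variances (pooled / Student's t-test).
Student's two-sample t-test (equal variances):
H₀: μ₁ = μ₂
H₁: μ₁ ≠ μ₂
df = n₁ + n₂ - 2 = 39
Pooled variance s_p² = [(n₁-1)s₁² + (n₂-1)s₂²] / (n₁ + n₂ - 2) = [(21)(12.72²) + (18)(6.65²)] / 39 = 107.5326
SE = √(s_p²(1/n₁ + 1/n₂)) = √(107.5326 × (1/22 + 1/19)) = 3.2477
t = (x̄₁ - x̄₂) / SE = (56.57 - 61.86) / 3.2477 = -5.29 / 3.2477 = -1.629
p-value = 0.1114

Since p-value > α = 0.1, we fail to reject H₀.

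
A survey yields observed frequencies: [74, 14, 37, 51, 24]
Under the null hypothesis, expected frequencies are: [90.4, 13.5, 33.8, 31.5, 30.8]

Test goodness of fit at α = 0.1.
Chi-square goodness of fit test:
H₀: observed counts match expected distribution
H₁: observed counts differ from expected distribution
df = k - 1 = 4
χ² = Σ(O - E)²/E
   = (74 - 90.4)²/90.4 + (14 - 13.5)²/13.5 + (37 - 33.8)²/33.8 + (51 - 31.5)²/31.5 + (24 - 30.8)²/30.8
   = 2.975 + 0.019 + 0.303 + 12.071 + 1.501
   = 16.87
p-value = 0.0020

Since p-value < α = 0.1, we reject H₀.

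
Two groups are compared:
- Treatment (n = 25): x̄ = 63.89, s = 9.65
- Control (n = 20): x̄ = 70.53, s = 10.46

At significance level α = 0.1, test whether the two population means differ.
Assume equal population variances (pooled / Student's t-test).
Student's two-sample t-test (equal variances):
H₀: μ₁ = μ₂
H₁: μ₁ ≠ μ₂
df = n₁ + n₂ - 2 = 43
Pooled variance s_p² = [(n₁-1)s₁² + (n₂-1)s₂²] / (n₁ + n₂ - 2) = [(24)(9.65²) + (19)(10.46²)] / 43 = 100.3200
SE = √(s_p²(1/n₁ + 1/n₂)) = √(100.3200 × (1/25 + 1/20)) = 3.0048
t = (x̄₁ - x̄₂) / SE = (63.89 - 70.53) / 3.0048 = -6.64 / 3.0048 = -2.210
p-value = 0.0325

Since p-value < α = 0.1, we reject H₀.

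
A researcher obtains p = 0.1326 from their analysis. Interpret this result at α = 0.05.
Since p = 0.1326 > α = 0.05, fail to reject H₀.
There is insufficient evidence to reject the null hypothesis; the result is not statistically significant at the 0.05 level.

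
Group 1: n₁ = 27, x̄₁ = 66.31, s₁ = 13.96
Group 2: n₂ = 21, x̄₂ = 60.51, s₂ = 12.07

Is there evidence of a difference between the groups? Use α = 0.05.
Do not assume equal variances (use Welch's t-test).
Welch's two-sample t-test:
H₀: μ₁ = μ₂
H₁: μ₁ ≠ μ₂
s₁²/n₁ = 13.96²/27 = 7.2178,  s₂²/n₂ = 12.07²/21 = 6.9374
SE = √(s₁²/n₁ + s₂²/n₂) = √(7.2178 + 6.9374) = 3.7623
df (Welch-Satterthwaite) = (s₁²/n₁ + s₂²/n₂)² / [(s₁²/n₁)²/(n₁-1) + (s₂²/n₂)²/(n₂-1)] ≈ 45.43
t = (x̄₁ - x̄₂) / SE = (66.31 - 60.51) / 3.7623 = 5.80 / 3.7623 = 1.542
p-value = 0.1301

Since p-value > α = 0.05, we fail to reject H₀.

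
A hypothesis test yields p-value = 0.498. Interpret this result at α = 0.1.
Since p = 0.498 > α = 0.1, fail to reject H₀.
There is insufficient evidence to reject the null hypothesis; the result is not statistically significant at the 0.1 level.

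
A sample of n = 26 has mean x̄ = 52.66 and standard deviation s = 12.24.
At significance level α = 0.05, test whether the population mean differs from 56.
One-sample t-test:
H₀: μ = 56
H₁: μ ≠ 56
df = n - 1 = 25
t = (x̄ - μ₀) / (s/√n) = (52.66 - 56) / (12.24/√26) = -1.391
p-value = 0.1764

Since p-value > α = 0.05, we fail to reject H₀.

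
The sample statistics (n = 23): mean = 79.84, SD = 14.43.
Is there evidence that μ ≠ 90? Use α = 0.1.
One-sample t-test:
H₀: μ = 90
H₁: μ ≠ 90
df = n - 1 = 22
t = (x̄ - μ₀) / (s/√n) = (79.84 - 90) / (14.43/√23) = -3.377
p-value = 0.0027

Since p-value < α = 0.1, we reject H₀.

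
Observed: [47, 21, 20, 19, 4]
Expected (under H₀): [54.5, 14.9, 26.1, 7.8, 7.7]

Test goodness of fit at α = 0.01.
Chi-square goodness of fit test:
H₀: observed counts match expected distribution
H₁: observed counts differ from expected distribution
df = k - 1 = 4
χ² = Σ(O - E)²/E
   = (47 - 54.5)²/54.5 + (21 - 14.9)²/14.9 + (20 - 26.1)²/26.1 + (19 - 7.8)²/7.8 + (4 - 7.7)²/7.7
   = 1.032 + 2.497 + 1.426 + 16.082 + 1.778
   = 22.82
p-value = 0.0001

Since p-value < α = 0.01, we reject H₀.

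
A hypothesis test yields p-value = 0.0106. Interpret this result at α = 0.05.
Since p = 0.0106 < α = 0.05, reject H₀.
There is sufficient evidence to reject the null hypothesis; the result is statistically significant at the 0.05 level.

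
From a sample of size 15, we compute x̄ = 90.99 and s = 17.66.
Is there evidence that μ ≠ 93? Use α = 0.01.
One-sample t-test:
H₀: μ = 93
H₁: μ ≠ 93
df = n - 1 = 14
t = (x̄ - μ₀) / (s/√n) = (90.99 - 93) / (17.66/√15) = -0.441
p-value = 0.6661

Since p-value > α = 0.01, we fail to reject H₀.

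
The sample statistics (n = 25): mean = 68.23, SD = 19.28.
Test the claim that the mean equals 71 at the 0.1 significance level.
One-sample t-test:
H₀: μ = 71
H₁: μ ≠ 71
df = n - 1 = 24
t = (x̄ - μ₀) / (s/√n) = (68.23 - 71) / (19.28/√25) = -0.718
p-value = 0.4795

Since p-value > α = 0.1, we fail to reject H₀.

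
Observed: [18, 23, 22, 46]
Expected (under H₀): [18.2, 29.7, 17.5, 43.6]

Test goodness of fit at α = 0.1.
Chi-square goodness of fit test:
H₀: observed counts match expected distribution
H₁: observed counts differ from expected distribution
df = k - 1 = 3
χ² = Σ(O - E)²/E
   = (18 - 18.2)²/18.2 + (23 - 29.7)²/29.7 + (22 - 17.5)²/17.5 + (46 - 43.6)²/43.6
   = 0.002 + 1.511 + 1.157 + 0.132
   = 2.80
p-value = 0.4230

Since p-value > α = 0.1, we fail to reject H₀.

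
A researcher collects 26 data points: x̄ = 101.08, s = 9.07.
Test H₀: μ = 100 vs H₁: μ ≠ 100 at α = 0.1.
One-sample t-test:
H₀: μ = 100
H₁: μ ≠ 100
df = n - 1 = 25
t = (x̄ - μ₀) / (s/√n) = (101.08 - 100) / (9.07/√26) = 0.607
p-value = 0.5492

Since p-value > α = 0.1, we fail to reject H₀.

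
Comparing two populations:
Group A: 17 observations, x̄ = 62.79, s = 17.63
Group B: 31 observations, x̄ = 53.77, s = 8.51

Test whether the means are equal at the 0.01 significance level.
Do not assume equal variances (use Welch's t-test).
Welch's two-sample t-test:
H₀: μ₁ = μ₂
H₁: μ₁ ≠ μ₂
s₁²/n₁ = 17.63²/17 = 18.2833,  s₂²/n₂ = 8.51²/31 = 2.3361
SE = √(s₁²/n₁ + s₂²/n₂) = √(18.2833 + 2.3361) = 4.5409
df (Welch-Satterthwaite) = (s₁²/n₁ + s₂²/n₂)² / [(s₁²/n₁)²/(n₁-1) + (s₂²/n₂)²/(n₂-1)] ≈ 20.17
t = (x̄₁ - x̄₂) / SE = (62.79 - 53.77) / 4.5409 = 9.02 / 4.5409 = 1.986
p-value = 0.0607

Since p-value > α = 0.01, we fail to reject H₀.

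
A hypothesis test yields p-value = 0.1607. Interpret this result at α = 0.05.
Since p = 0.1607 > α = 0.05, fail to reject H₀.
There is insufficient evidence to reject the null hypothesis; the result is not statistically significant at the 0.05 level.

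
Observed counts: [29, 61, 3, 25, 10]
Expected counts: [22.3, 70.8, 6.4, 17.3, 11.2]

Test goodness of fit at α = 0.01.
Chi-square goodness of fit test:
H₀: observed counts match expected distribution
H₁: observed counts differ from expected distribution
df = k - 1 = 4
χ² = Σ(O - E)²/E
   = (29 - 22.3)²/22.3 + (61 - 70.8)²/70.8 + (3 - 6.4)²/6.4 + (25 - 17.3)²/17.3 + (10 - 11.2)²/11.2
   = 2.013 + 1.356 + 1.806 + 3.427 + 0.129
   = 8.73
p-value = 0.0682

Since p-value > α = 0.01, we fail to reject H₀.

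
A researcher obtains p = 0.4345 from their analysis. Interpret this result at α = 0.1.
Since p = 0.4345 > α = 0.1, fail to reject H₀.
There is insufficient evidence to reject the null hypothesis; the result is not statistically significant at the 0.1 level.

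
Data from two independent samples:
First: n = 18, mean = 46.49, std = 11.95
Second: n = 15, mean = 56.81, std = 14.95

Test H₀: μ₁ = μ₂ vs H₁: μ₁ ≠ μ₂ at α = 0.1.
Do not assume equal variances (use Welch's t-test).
Welch's two-sample t-test:
H₀: μ₁ = μ₂
H₁: μ₁ ≠ μ₂
s₁²/n₁ = 11.95²/18 = 7.9335,  s₂²/n₂ = 14.95²/15 = 14.9002
SE = √(s₁²/n₁ + s₂²/n₂) = √(7.9335 + 14.9002) = 4.7785
df (Welch-Satterthwaite) = (s₁²/n₁ + s₂²/n₂)² / [(s₁²/n₁)²/(n₁-1) + (s₂²/n₂)²/(n₂-1)] ≈ 26.65
t = (x̄₁ - x̄₂) / SE = (46.49 - 56.81) / 4.7785 = -10.32 / 4.7785 = -2.160
p-value = 0.0400

Since p-value < α = 0.1, we reject H₀.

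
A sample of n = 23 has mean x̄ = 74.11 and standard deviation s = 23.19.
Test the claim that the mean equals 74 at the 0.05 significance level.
One-sample t-test:
H₀: μ = 74
H₁: μ ≠ 74
df = n - 1 = 22
t = (x̄ - μ₀) / (s/√n) = (74.11 - 74) / (23.19/√23) = 0.023
p-value = 0.9821

Since p-value > α = 0.05, we fail to reject H₀.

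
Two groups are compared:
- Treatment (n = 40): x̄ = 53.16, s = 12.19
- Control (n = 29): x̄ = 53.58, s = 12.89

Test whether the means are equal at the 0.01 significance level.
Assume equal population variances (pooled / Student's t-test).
Student's two-sample t-test (equal variances):
H₀: μ₁ = μ₂
H₁: μ₁ ≠ μ₂
df = n₁ + n₂ - 2 = 67
Pooled variance s_p² = [(n₁-1)s₁² + (n₂-1)s₂²] / (n₁ + n₂ - 2) = [(39)(12.19²) + (28)(12.89²)] / 67 = 155.9329
SE = √(s_p²(1/n₁ + 1/n₂)) = √(155.9329 × (1/40 + 1/29)) = 3.0455
t = (x̄₁ - x̄₂) / SE = (53.16 - 53.58) / 3.0455 = -0.42 / 3.0455 = -0.138
p-value = 0.8907

Since p-value > α = 0.01, we fail to reject H₀.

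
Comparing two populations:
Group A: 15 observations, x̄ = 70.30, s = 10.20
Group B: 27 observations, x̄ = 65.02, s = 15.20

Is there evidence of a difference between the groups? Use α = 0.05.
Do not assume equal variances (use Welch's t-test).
Welch's two-sample t-test:
H₀: μ₁ = μ₂
H₁: μ₁ ≠ μ₂
s₁²/n₁ = 10.20²/15 = 6.9360,  s₂²/n₂ = 15.20²/27 = 8.5570
SE = √(s₁²/n₁ + s₂²/n₂) = √(6.9360 + 8.5570) = 3.9361
df (Welch-Satterthwaite) = (s₁²/n₁ + s₂²/n₂)² / [(s₁²/n₁)²/(n₁-1) + (s₂²/n₂)²/(n₂-1)] ≈ 38.39
t = (x̄₁ - x̄₂) / SE = (70.30 - 65.02) / 3.9361 = 5.28 / 3.9361 = 1.341
p-value = 0.1877

Since p-value > α = 0.05, we fail to reject H₀.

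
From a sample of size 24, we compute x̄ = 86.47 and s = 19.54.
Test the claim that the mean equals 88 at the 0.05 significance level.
One-sample t-test:
H₀: μ = 88
H₁: μ ≠ 88
df = n - 1 = 23
t = (x̄ - μ₀) / (s/√n) = (86.47 - 88) / (19.54/√24) = -0.384
p-value = 0.7048

Since p-value > α = 0.05, we fail to reject H₀.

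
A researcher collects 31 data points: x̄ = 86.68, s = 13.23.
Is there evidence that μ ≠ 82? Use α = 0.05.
One-sample t-test:
H₀: μ = 82
H₁: μ ≠ 82
df = n - 1 = 30
t = (x̄ - μ₀) / (s/√n) = (86.68 - 82) / (13.23/√31) = 1.970
p-value = 0.0582

Since p-value > α = 0.05, we fail to reject H₀.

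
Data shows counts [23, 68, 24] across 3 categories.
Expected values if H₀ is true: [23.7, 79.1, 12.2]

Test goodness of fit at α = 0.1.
Chi-square goodness of fit test:
H₀: observed counts match expected distribution
H₁: observed counts differ from expected distribution
df = k - 1 = 2
χ² = Σ(O - E)²/E
   = (23 - 23.7)²/23.7 + (68 - 79.1)²/79.1 + (24 - 12.2)²/12.2
   = 0.021 + 1.558 + 11.413
   = 12.99
p-value = 0.0015

Since p-value < α = 0.1, we reject H₀.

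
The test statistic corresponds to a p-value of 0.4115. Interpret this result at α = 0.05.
Since p = 0.4115 > α = 0.05, fail to reject H₀.
There is insufficient evidence to reject the null hypothesis; the result is not statistically significant at the 0.05 level.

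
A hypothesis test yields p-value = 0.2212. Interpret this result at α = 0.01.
Since p = 0.2212 > α = 0.01, fail to reject H₀.
There is insufficient evidence to reject the null hypothesis; the result is not statistically significant at the 0.01 level.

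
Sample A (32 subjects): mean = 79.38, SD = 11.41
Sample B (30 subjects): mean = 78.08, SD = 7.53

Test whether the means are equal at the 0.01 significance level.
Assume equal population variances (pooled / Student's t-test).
Student's two-sample t-test (equal variances):
H₀: μ₁ = μ₂
H₁: μ₁ ≠ μ₂
df = n₁ + n₂ - 2 = 60
Pooled variance s_p² = [(n₁-1)s₁² + (n₂-1)s₂²] / (n₁ + n₂ - 2) = [(31)(11.41²) + (29)(7.53²)] / 60 = 94.6693
SE = √(s_p²(1/n₁ + 1/n₂)) = √(94.6693 × (1/32 + 1/30)) = 2.4727
t = (x̄₁ - x̄₂) / SE = (79.38 - 78.08) / 2.4727 = 1.30 / 2.4727 = 0.526
p-value = 0.6010

Since p-value > α = 0.01, we fail to reject H₀.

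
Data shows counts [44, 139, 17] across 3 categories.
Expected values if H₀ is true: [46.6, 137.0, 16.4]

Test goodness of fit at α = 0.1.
Chi-square goodness of fit test:
H₀: observed counts match expected distribution
H₁: observed counts differ from expected distribution
df = k - 1 = 2
χ² = Σ(O - E)²/E
   = (44 - 46.6)²/46.6 + (139 - 137.0)²/137.0 + (17 - 16.4)²/16.4
   = 0.145 + 0.029 + 0.022
   = 0.20
p-value = 0.9066

Since p-value > α = 0.1, we fail to reject H₀.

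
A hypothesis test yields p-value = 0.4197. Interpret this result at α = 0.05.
Since p = 0.4197 > α = 0.05, fail to reject H₀.
There is insufficient evidence to reject the null hypothesis; the result is not statistically significant at the 0.05 level.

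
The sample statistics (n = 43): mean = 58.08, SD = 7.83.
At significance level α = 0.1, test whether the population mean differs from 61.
One-sample t-test:
H₀: μ = 61
H₁: μ ≠ 61
df = n - 1 = 42
t = (x̄ - μ₀) / (s/√n) = (58.08 - 61) / (7.83/√43) = -2.445
p-value = 0.0187

Since p-value < α = 0.1, we reject H₀.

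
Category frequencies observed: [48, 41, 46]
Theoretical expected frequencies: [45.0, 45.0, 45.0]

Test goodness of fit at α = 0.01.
Chi-square goodness of fit test:
H₀: observed counts match expected distribution
H₁: observed counts differ from expected distribution
df = k - 1 = 2
χ² = Σ(O - E)²/E
   = (48 - 45.0)²/45.0 + (41 - 45.0)²/45.0 + (46 - 45.0)²/45.0
   = 0.200 + 0.356 + 0.022
   = 0.58
p-value = 0.7491

Since p-value > α = 0.01, we fail to reject H₀.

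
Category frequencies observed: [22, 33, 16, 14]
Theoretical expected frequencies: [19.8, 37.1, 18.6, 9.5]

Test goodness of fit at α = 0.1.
Chi-square goodness of fit test:
H₀: observed counts match expected distribution
H₁: observed counts differ from expected distribution
df = k - 1 = 3
χ² = Σ(O - E)²/E
   = (22 - 19.8)²/19.8 + (33 - 37.1)²/37.1 + (16 - 18.6)²/18.6 + (14 - 9.5)²/9.5
   = 0.244 + 0.453 + 0.363 + 2.132
   = 3.19
p-value = 0.3629

Since p-value > α = 0.1, we fail to reject H₀.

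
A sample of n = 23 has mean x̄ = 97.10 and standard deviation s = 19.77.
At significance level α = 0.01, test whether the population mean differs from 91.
One-sample t-test:
H₀: μ = 91
H₁: μ ≠ 91
df = n - 1 = 22
t = (x̄ - μ₀) / (s/√n) = (97.10 - 91) / (19.77/√23) = 1.480
p-value = 0.1531

Since p-value > α = 0.01, we fail to reject H₀.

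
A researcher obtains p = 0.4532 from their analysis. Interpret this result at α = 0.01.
Since p = 0.4532 > α = 0.01, fail to reject H₀.
There is insufficient evidence to reject the null hypothesis; the result is not statistically significant at the 0.01 level.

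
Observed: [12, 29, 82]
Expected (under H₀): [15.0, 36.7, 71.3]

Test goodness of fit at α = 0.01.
Chi-square goodness of fit test:
H₀: observed counts match expected distribution
H₁: observed counts differ from expected distribution
df = k - 1 = 2
χ² = Σ(O - E)²/E
   = (12 - 15.0)²/15.0 + (29 - 36.7)²/36.7 + (82 - 71.3)²/71.3
   = 0.600 + 1.616 + 1.606
   = 3.82
p-value = 0.1480

Since p-value > α = 0.01, we fail to reject H₀.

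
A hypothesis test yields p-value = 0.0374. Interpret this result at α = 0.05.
Since p = 0.0374 < α = 0.05, reject H₀.
There is sufficient evidence to reject the null hypothesis; the result is statistically significant at the 0.05 level.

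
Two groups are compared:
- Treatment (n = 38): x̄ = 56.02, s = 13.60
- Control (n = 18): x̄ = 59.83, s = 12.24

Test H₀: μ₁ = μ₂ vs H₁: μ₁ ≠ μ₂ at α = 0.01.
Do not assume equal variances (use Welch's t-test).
Welch's two-sample t-test:
H₀: μ₁ = μ₂
H₁: μ₁ ≠ μ₂
s₁²/n₁ = 13.60²/38 = 4.8674,  s₂²/n₂ = 12.24²/18 = 8.3232
SE = √(s₁²/n₁ + s₂²/n₂) = √(4.8674 + 8.3232) = 3.6319
df (Welch-Satterthwaite) = (s₁²/n₁ + s₂²/n₂)² / [(s₁²/n₁)²/(n₁-1) + (s₂²/n₂)²/(n₂-1)] ≈ 36.90
t = (x̄₁ - x̄₂) / SE = (56.02 - 59.83) / 3.6319 = -3.81 / 3.6319 = -1.049
p-value = 0.3010

Since p-value > α = 0.01, we fail to reject H₀.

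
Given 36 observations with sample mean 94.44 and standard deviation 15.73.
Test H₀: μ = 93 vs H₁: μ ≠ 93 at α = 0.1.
One-sample t-test:
H₀: μ = 93
H₁: μ ≠ 93
df = n - 1 = 35
t = (x̄ - μ₀) / (s/√n) = (94.44 - 93) / (15.73/√36) = 0.549
p-value = 0.5863

Since p-value > α = 0.1, we fail to reject H₀.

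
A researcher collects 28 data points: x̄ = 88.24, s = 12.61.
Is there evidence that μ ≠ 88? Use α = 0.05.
One-sample t-test:
H₀: μ = 88
H₁: μ ≠ 88
df = n - 1 = 27
t = (x̄ - μ₀) / (s/√n) = (88.24 - 88) / (12.61/√28) = 0.101
p-value = 0.9205

Since p-value > α = 0.05, we fail to reject H₀.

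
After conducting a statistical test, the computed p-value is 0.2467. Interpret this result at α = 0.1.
Since p = 0.2467 > α = 0.1, fail to reject H₀.
There is insufficient evidence to reject the null hypothesis; the result is not statistically significant at the 0.1 level.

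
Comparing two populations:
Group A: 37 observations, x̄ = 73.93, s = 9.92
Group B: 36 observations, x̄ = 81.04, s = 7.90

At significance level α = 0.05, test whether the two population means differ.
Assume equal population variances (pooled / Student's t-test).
Student's two-sample t-test (equal variances):
H₀: μ₁ = μ₂
H₁: μ₁ ≠ μ₂
df = n₁ + n₂ - 2 = 71
Pooled variance s_p² = [(n₁-1)s₁² + (n₂-1)s₂²] / (n₁ + n₂ - 2) = [(36)(9.92²) + (35)(7.90²)] / 71 = 80.6617
SE = √(s_p²(1/n₁ + 1/n₂)) = √(80.6617 × (1/37 + 1/36)) = 2.1025
t = (x̄₁ - x̄₂) / SE = (73.93 - 81.04) / 2.1025 = -7.11 / 2.1025 = -3.382
p-value = 0.0012

Since p-value < α = 0.05, we reject H₀.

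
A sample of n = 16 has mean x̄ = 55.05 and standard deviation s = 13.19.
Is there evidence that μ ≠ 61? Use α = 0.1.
One-sample t-test:
H₀: μ = 61
H₁: μ ≠ 61
df = n - 1 = 15
t = (x̄ - μ₀) / (s/√n) = (55.05 - 61) / (13.19/√16) = -1.804
p-value = 0.0913

Since p-value < α = 0.1, we reject H₀.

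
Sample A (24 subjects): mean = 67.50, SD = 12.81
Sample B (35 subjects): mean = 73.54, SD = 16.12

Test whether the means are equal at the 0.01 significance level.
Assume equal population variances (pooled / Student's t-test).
Student's two-sample t-test (equal variances):
H₀: μ₁ = μ₂
H₁: μ₁ ≠ μ₂
df = n₁ + n₂ - 2 = 57
Pooled variance s_p² = [(n₁-1)s₁² + (n₂-1)s₂²] / (n₁ + n₂ - 2) = [(23)(12.81²) + (34)(16.12²)] / 57 = 221.2151
SE = √(s_p²(1/n₁ + 1/n₂)) = √(221.2151 × (1/24 + 1/35)) = 3.9418
t = (x̄₁ - x̄₂) / SE = (67.50 - 73.54) / 3.9418 = -6.04 / 3.9418 = -1.532
p-value = 0.1310

Since p-value > α = 0.01, we fail to reject H₀.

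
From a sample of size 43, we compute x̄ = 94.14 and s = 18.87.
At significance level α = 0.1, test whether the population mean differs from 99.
One-sample t-test:
H₀: μ = 99
H₁: μ ≠ 99
df = n - 1 = 42
t = (x̄ - μ₀) / (s/√n) = (94.14 - 99) / (18.87/√43) = -1.689
p-value = 0.0987

Since p-value < α = 0.1, we reject H₀.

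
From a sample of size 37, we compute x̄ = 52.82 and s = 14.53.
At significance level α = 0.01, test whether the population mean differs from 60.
One-sample t-test:
H₀: μ = 60
H₁: μ ≠ 60
df = n - 1 = 36
t = (x̄ - μ₀) / (s/√n) = (52.82 - 60) / (14.53/√37) = -3.006
p-value = 0.0048

Since p-value < α = 0.01, we reject H₀.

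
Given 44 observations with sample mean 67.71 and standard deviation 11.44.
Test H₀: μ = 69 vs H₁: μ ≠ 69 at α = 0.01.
One-sample t-test:
H₀: μ = 69
H₁: μ ≠ 69
df = n - 1 = 43
t = (x̄ - μ₀) / (s/√n) = (67.71 - 69) / (11.44/√44) = -0.748
p-value = 0.4585

Since p-value > α = 0.01, we fail to reject H₀.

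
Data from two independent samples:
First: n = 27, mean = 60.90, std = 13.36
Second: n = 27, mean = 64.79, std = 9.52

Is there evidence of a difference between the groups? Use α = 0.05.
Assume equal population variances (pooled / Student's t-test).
Student's two-sample t-test (equal variances):
H₀: μ₁ = μ₂
H₁: μ₁ ≠ μ₂
df = n₁ + n₂ - 2 = 52
Pooled variance s_p² = [(n₁-1)s₁² + (n₂-1)s₂²] / (n₁ + n₂ - 2) = [(26)(13.36²) + (26)(9.52²)] / 52 = 134.5600
SE = √(s_p²(1/n₁ + 1/n₂)) = √(134.5600 × (1/27 + 1/27)) = 3.1571
t = (x̄₁ - x̄₂) / SE = (60.90 - 64.79) / 3.1571 = -3.89 / 3.1571 = -1.232
p-value = 0.2234

Since p-value > α = 0.05, we fail to reject H₀.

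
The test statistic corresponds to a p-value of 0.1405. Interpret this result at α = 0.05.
Since p = 0.1405 > α = 0.05, fail to reject H₀.
There is insufficient evidence to reject the null hypothesis; the result is not statistically significant at the 0.05 level.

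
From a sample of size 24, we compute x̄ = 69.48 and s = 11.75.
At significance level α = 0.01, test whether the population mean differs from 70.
One-sample t-test:
H₀: μ = 70
H₁: μ ≠ 70
df = n - 1 = 23
t = (x̄ - μ₀) / (s/√n) = (69.48 - 70) / (11.75/√24) = -0.217
p-value = 0.8303

Since p-value > α = 0.01, we fail to reject H₀.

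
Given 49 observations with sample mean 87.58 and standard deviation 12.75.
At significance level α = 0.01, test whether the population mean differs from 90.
One-sample t-test:
H₀: μ = 90
H₁: μ ≠ 90
df = n - 1 = 48
t = (x̄ - μ₀) / (s/√n) = (87.58 - 90) / (12.75/√49) = -1.329
p-value = 0.1903

Since p-value > α = 0.01, we fail to reject H₀.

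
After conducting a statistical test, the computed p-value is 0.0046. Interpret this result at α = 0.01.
Since p = 0.0046 < α = 0.01, reject H₀.
There is sufficient evidence to reject the null hypothesis; the result is statistically significant at the 0.01 level.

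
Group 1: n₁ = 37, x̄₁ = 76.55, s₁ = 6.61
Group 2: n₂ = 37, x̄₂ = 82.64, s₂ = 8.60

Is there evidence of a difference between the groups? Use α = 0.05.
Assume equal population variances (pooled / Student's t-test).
Student's two-sample t-test (equal variances):
H₀: μ₁ = μ₂
H₁: μ₁ ≠ μ₂
df = n₁ + n₂ - 2 = 72
Pooled variance s_p² = [(n₁-1)s₁² + (n₂-1)s₂²] / (n₁ + n₂ - 2) = [(36)(6.61²) + (36)(8.60²)] / 72 = 58.8260
SE = √(s_p²(1/n₁ + 1/n₂)) = √(58.8260 × (1/37 + 1/37)) = 1.7832
t = (x̄₁ - x̄₂) / SE = (76.55 - 82.64) / 1.7832 = -6.09 / 1.7832 = -3.415
p-value = 0.0011

Since p-value < α = 0.05, we reject H₀.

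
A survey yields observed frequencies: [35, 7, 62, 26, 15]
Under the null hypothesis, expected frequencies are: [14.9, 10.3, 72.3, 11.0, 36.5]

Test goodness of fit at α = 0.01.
Chi-square goodness of fit test:
H₀: observed counts match expected distribution
H₁: observed counts differ from expected distribution
df = k - 1 = 4
χ² = Σ(O - E)²/E
   = (35 - 14.9)²/14.9 + (7 - 10.3)²/10.3 + (62 - 72.3)²/72.3 + (26 - 11.0)²/11.0 + (15 - 36.5)²/36.5
   = 27.115 + 1.057 + 1.467 + 20.455 + 12.664
   = 62.76
p-value < 0.0001

Since p-value < α = 0.01, we reject H₀.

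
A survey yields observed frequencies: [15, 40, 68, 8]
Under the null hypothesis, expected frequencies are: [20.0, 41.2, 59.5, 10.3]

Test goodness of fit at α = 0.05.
Chi-square goodness of fit test:
H₀: observed counts match expected distribution
H₁: observed counts differ from expected distribution
df = k - 1 = 3
χ² = Σ(O - E)²/E
   = (15 - 20.0)²/20.0 + (40 - 41.2)²/41.2 + (68 - 59.5)²/59.5 + (8 - 10.3)²/10.3
   = 1.250 + 0.035 + 1.214 + 0.514
   = 3.01
p-value = 0.3897

Since p-value > α = 0.05, we fail to reject H₀.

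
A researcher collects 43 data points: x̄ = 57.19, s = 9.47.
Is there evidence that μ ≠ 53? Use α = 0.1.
One-sample t-test:
H₀: μ = 53
H₁: μ ≠ 53
df = n - 1 = 42
t = (x̄ - μ₀) / (s/√n) = (57.19 - 53) / (9.47/√43) = 2.901
p-value = 0.0059

Since p-value < α = 0.1, we reject H₀.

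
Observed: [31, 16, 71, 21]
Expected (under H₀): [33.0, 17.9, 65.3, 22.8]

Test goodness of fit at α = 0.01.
Chi-square goodness of fit test:
H₀: observed counts match expected distribution
H₁: observed counts differ from expected distribution
df = k - 1 = 3
χ² = Σ(O - E)²/E
   = (31 - 33.0)²/33.0 + (16 - 17.9)²/17.9 + (71 - 65.3)²/65.3 + (21 - 22.8)²/22.8
   = 0.121 + 0.202 + 0.498 + 0.142
   = 0.96
p-value = 0.8103

Since p-value > α = 0.01, we fail to reject H₀.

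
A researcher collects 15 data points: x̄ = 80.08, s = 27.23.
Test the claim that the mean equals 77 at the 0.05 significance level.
One-sample t-test:
H₀: μ = 77
H₁: μ ≠ 77
df = n - 1 = 14
t = (x̄ - μ₀) / (s/√n) = (80.08 - 77) / (27.23/√15) = 0.438
p-value = 0.6680

Since p-value > α = 0.05, we fail to reject H₀.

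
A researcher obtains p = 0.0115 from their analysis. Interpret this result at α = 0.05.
Since p = 0.0115 < α = 0.05, reject H₀.
There is sufficient evidence to reject the null hypothesis; the result is statistically significant at the 0.05 level.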